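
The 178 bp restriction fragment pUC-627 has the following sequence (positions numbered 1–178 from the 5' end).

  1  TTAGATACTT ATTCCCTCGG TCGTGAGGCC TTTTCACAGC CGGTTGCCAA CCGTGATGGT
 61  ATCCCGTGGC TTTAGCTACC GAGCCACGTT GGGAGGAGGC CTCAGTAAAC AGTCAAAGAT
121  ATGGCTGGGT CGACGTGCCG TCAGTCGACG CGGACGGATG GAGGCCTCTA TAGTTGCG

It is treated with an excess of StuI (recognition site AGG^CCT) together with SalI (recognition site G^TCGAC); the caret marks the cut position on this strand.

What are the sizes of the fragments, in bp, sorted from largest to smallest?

71, 30, 28, 20, 15, 14 bp

StuI sites (AGGCCT) start at positions 26, 97, 162.
StuI cuts after base 3 of each site, so after positions 28, 99, 164.
SalI sites (GTCGAC) start at positions 129, 144.
SalI cuts after the first base of each site, so after positions 129, 144.
Combined cut positions: 28, 99, 129, 144, 164.
Linear molecule, 5 cuts → 6 fragments:
  1–28 → 28 bp
  29–99 → 71 bp
  100–129 → 30 bp
  130–144 → 15 bp
  145–164 → 20 bp
  165–178 → 14 bp
Sorted largest to smallest: 71, 30, 28, 20, 15, 14 bp.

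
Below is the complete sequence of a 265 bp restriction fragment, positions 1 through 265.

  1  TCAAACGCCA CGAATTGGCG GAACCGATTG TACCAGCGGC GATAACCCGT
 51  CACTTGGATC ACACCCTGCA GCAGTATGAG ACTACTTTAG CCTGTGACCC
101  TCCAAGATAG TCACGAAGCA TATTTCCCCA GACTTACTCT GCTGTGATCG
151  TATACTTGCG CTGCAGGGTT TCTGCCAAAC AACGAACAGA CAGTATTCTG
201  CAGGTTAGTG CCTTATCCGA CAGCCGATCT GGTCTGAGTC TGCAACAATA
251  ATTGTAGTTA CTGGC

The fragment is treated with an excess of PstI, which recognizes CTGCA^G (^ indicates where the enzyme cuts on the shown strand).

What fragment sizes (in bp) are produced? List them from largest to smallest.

95, 70, 63, 37 bp

PstI sites (CTGCAG) start at positions 66, 161, 198.
PstI cuts after base 5 of each site (before the last base), so after positions 70, 165, 202.
Linear molecule, 3 cuts → 4 fragments:
  1–70 → 70 bp
  71–165 → 95 bp
  166–202 → 37 bp
  203–265 → 63 bp
Sorted largest to smallest: 95, 70, 63, 37 bp.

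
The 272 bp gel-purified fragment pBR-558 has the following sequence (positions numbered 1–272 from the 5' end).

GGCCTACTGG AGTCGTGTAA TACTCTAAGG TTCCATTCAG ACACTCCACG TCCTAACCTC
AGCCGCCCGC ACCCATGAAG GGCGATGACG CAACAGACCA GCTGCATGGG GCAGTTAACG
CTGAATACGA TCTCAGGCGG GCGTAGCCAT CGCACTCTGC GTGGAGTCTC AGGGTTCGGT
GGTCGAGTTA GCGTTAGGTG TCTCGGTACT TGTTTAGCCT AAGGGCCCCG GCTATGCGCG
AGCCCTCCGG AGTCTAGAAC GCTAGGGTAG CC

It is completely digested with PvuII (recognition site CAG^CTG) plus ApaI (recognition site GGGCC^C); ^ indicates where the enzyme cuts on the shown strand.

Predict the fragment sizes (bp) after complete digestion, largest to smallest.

126, 101, 45 bp

The PvuII site (CAGCTG) starts at position 99.
PvuII cuts after base 3 of each site, so after position 101.
The ApaI site (GGGCCC) starts at position 223.
ApaI cuts after base 5 of each site (before the last base), so after position 227.
Combined cut positions: 101, 227.
Linear molecule, 2 cuts → 3 fragments:
  1–101 → 101 bp
  102–227 → 126 bp
  228–272 → 45 bp
Sorted largest to smallest: 126, 101, 45 bp.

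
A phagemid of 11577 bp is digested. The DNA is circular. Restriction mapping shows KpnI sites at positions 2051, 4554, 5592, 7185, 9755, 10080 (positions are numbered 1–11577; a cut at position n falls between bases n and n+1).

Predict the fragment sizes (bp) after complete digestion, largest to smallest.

3548, 2570, 2503, 1593, 1038, 325 bp

Circular molecule, 6 cuts → 6 fragments:
  4554 − 2051 = 2503 bp
  5592 − 4554 = 1038 bp
  7185 − 5592 = 1593 bp
  9755 − 7185 = 2570 bp
  10080 − 9755 = 325 bp
  wrap: 11577 − 10080 + 2051 = 3548 bp
Sorted largest to smallest: 3548, 2570, 2503, 1593, 1038, 325 bp.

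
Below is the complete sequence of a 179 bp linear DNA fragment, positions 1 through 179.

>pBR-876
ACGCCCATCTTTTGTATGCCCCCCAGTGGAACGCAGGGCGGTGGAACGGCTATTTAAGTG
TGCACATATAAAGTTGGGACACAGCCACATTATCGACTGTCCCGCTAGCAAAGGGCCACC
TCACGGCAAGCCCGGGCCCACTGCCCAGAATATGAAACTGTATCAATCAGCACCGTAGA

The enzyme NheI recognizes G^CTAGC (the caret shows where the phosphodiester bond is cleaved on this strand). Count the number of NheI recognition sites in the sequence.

GCTAGC occurs starting at position 104.
NheI cuts at 1 site.

1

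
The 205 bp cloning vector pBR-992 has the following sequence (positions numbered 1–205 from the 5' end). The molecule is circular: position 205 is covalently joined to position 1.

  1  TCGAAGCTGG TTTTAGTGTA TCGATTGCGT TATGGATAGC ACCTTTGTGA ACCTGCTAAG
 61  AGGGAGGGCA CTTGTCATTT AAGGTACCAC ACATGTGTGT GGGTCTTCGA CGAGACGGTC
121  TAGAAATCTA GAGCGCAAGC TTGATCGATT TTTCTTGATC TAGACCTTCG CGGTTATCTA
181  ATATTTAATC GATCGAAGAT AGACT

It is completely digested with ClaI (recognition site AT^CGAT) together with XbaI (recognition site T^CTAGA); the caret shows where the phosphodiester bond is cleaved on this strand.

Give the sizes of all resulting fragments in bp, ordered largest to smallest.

98, 37, 30, 18, 14, 8 bp

ClaI sites (ATCGAT) start at positions 20, 144, 188.
ClaI cuts after base 2 of each site, so after positions 21, 145, 189.
XbaI sites (TCTAGA) start at positions 119, 127, 159.
XbaI cuts after the first base of each site, so after positions 119, 127, 159.
Combined cut positions: 21, 119, 127, 145, 159, 189.
Circular molecule, 6 cuts → 6 fragments:
  22–119 → 98 bp
  120–127 → 8 bp
  128–145 → 18 bp
  146–159 → 14 bp
  160–189 → 30 bp
  190–205 then 1–21 → 16 + 21 = 37 bp
Sorted largest to smallest: 98, 37, 30, 18, 14, 8 bp.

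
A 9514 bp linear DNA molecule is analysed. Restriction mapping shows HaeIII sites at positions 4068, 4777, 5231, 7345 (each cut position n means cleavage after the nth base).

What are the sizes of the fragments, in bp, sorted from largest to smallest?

4068, 2169, 2114, 709, 454 bp

Linear molecule, 4 cuts → 5 fragments:
  4068 − 0 = 4068 bp
  4777 − 4068 = 709 bp
  5231 − 4777 = 454 bp
  7345 − 5231 = 2114 bp
  9514 − 7345 = 2169 bp
Sorted largest to smallest: 4068, 2169, 2114, 709, 454 bp.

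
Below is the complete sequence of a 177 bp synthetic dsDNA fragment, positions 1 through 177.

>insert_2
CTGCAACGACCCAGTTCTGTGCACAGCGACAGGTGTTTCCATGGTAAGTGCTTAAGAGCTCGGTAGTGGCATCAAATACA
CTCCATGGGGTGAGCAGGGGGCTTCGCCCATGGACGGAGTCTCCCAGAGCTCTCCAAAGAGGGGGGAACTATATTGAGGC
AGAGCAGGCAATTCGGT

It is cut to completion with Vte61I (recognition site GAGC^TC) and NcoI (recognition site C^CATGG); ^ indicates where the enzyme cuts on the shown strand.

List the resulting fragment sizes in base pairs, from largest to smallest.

Vte61I sites (GAGCTC) start at positions 56, 127.
Vte61I cuts after base 4 of each site, so after positions 59, 130.
NcoI sites (CCATGG) start at positions 39, 83, 108.
NcoI cuts after the first base of each site, so after positions 39, 83, 108.
Combined cut positions: 39, 59, 83, 108, 130.
Linear molecule, 5 cuts → 6 fragments:
  1–39 → 39 bp
  40–59 → 20 bp
  60–83 → 24 bp
  84–108 → 25 bp
  109–130 → 22 bp
  131–177 → 47 bp
Sorted largest to smallest: 47, 39, 25, 24, 22, 20 bp.

47, 39, 25, 24, 22, 20 bp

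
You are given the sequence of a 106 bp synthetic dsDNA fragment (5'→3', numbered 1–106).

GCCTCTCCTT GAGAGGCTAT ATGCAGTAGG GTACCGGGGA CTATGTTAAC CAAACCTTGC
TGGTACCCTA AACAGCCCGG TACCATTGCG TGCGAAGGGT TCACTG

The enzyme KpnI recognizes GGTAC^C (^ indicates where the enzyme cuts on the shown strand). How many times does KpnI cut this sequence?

GGTACC occurs starting at positions 30, 62, 79.
KpnI cuts at 3 sites.

3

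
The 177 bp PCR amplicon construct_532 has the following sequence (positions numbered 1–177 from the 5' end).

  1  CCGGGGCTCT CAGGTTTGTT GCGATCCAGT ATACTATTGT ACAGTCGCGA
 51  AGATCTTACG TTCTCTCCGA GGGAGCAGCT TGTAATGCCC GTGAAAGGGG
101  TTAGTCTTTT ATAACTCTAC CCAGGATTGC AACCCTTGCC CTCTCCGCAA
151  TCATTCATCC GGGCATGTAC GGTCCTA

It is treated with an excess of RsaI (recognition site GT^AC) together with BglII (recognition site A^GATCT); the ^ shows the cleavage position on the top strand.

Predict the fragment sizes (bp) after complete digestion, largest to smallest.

117, 40, 11, 9 bp

RsaI sites (GTAC) start at positions 39, 167.
RsaI cuts after base 2 of each site, so after positions 40, 168.
The BglII site (AGATCT) starts at position 51.
BglII cuts after the first base of each site, so after position 51.
Combined cut positions: 40, 51, 168.
Linear molecule, 3 cuts → 4 fragments:
  1–40 → 40 bp
  41–51 → 11 bp
  52–168 → 117 bp
  169–177 → 9 bp
Sorted largest to smallest: 117, 40, 11, 9 bp.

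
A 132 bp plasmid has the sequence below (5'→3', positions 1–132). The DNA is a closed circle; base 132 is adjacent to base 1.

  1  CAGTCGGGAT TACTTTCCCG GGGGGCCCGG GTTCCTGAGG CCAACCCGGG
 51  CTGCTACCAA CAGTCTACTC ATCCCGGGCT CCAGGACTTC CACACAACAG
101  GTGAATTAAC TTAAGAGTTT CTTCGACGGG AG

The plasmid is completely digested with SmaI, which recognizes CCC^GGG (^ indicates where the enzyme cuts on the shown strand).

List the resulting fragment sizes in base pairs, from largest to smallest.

76, 28, 19, 9 bp

SmaI sites (CCCGGG) start at positions 17, 26, 45, 73.
SmaI cuts after base 3 of each site, so after positions 19, 28, 47, 75.
Circular molecule, 4 cuts → 4 fragments:
  20–28 → 9 bp
  29–47 → 19 bp
  48–75 → 28 bp
  76–132 then 1–19 → 57 + 19 = 76 bp
Sorted largest to smallest: 76, 28, 19, 9 bp.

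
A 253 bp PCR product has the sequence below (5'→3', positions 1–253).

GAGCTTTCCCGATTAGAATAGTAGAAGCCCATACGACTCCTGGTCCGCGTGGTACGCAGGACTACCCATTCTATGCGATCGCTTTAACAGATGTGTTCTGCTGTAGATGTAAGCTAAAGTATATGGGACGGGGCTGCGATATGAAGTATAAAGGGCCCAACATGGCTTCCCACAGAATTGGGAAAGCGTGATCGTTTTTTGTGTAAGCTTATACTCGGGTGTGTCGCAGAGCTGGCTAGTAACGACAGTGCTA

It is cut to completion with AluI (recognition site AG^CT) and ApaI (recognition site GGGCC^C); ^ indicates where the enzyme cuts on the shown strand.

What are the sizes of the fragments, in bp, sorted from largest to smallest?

AluI sites (AGCT) start at positions 2, 112, 206, 230.
AluI cuts after base 2 of each site, so after positions 3, 113, 207, 231.
The ApaI site (GGGCCC) starts at position 153.
ApaI cuts after base 5 of each site (before the last base), so after position 157.
Combined cut positions: 3, 113, 157, 207, 231.
Linear molecule, 5 cuts → 6 fragments:
  1–3 → 3 bp
  4–113 → 110 bp
  114–157 → 44 bp
  158–207 → 50 bp
  208–231 → 24 bp
  232–253 → 22 bp
Sorted largest to smallest: 110, 50, 44, 24, 22, 3 bp.

110, 50, 44, 24, 22, 3 bp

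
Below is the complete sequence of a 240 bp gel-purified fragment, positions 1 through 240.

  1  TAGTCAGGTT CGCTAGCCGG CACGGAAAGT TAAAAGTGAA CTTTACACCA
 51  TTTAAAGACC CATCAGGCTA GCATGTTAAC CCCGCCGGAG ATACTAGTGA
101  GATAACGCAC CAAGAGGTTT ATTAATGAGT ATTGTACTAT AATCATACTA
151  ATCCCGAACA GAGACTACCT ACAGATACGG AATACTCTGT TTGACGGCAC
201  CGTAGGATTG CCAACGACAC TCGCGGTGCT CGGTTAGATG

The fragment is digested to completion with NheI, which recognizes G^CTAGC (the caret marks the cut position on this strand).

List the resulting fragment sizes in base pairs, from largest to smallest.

NheI sites (GCTAGC) start at positions 12, 67.
NheI cuts after the first base of each site, so after positions 12, 67.
Linear molecule, 2 cuts → 3 fragments:
  1–12 → 12 bp
  13–67 → 55 bp
  68–240 → 173 bp
Sorted largest to smallest: 173, 55, 12 bp.

173, 55, 12 bp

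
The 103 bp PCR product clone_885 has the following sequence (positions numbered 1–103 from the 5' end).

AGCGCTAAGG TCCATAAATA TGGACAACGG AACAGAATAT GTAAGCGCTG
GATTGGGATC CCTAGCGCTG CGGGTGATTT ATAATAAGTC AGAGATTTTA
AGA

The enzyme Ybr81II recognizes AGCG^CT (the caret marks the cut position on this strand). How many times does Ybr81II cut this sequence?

AGCGCT occurs starting at positions 1, 44, 64.
Ybr81II cuts at 3 sites.

3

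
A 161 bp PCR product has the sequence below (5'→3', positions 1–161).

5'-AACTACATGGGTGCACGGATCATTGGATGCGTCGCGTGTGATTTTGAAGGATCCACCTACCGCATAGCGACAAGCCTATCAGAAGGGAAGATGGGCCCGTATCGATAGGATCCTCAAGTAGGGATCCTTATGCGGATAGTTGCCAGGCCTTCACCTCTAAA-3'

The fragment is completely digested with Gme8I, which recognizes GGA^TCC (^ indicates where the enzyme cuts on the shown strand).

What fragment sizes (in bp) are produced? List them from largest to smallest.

Gme8I sites (GGATCC) start at positions 49, 108, 122.
Gme8I cuts after base 3 of each site, so after positions 51, 110, 124.
Linear molecule, 3 cuts → 4 fragments:
  1–51 → 51 bp
  52–110 → 59 bp
  111–124 → 14 bp
  125–161 → 37 bp
Sorted largest to smallest: 59, 51, 37, 14 bp.

59, 51, 37, 14 bp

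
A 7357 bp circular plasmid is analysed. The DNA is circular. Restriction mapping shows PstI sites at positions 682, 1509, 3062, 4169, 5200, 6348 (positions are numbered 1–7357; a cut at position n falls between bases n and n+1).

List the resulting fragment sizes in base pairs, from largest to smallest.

1691, 1553, 1148, 1107, 1031, 827 bp

Circular molecule, 6 cuts → 6 fragments:
  1509 − 682 = 827 bp
  3062 − 1509 = 1553 bp
  4169 − 3062 = 1107 bp
  5200 − 4169 = 1031 bp
  6348 − 5200 = 1148 bp
  wrap: 7357 − 6348 + 682 = 1691 bp
Sorted largest to smallest: 1691, 1553, 1148, 1107, 1031, 827 bp.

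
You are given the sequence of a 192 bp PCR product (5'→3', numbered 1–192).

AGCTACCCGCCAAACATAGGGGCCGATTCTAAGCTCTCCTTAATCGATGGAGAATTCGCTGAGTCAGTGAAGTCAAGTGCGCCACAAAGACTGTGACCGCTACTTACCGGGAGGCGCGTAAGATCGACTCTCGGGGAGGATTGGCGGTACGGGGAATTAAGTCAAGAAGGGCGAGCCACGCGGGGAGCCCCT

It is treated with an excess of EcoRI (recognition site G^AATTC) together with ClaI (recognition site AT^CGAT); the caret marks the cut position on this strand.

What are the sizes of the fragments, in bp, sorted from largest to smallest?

The EcoRI site (GAATTC) starts at position 52.
EcoRI cuts after the first base of each site, so after position 52.
The ClaI site (ATCGAT) starts at position 43.
ClaI cuts after base 2 of each site, so after position 44.
Combined cut positions: 44, 52.
Linear molecule, 2 cuts → 3 fragments:
  1–44 → 44 bp
  45–52 → 8 bp
  53–192 → 140 bp
Sorted largest to smallest: 140, 44, 8 bp.

140, 44, 8 bp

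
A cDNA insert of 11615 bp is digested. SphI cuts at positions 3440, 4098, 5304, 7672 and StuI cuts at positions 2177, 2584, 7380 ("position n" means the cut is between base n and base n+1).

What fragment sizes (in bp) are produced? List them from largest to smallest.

Combined cut positions (sorted): 2177, 2584, 3440, 4098, 5304, 7380, 7672.
Linear molecule, 7 cuts → 8 fragments:
  2177 − 0 = 2177 bp
  2584 − 2177 = 407 bp
  3440 − 2584 = 856 bp
  4098 − 3440 = 658 bp
  5304 − 4098 = 1206 bp
  7380 − 5304 = 2076 bp
  7672 − 7380 = 292 bp
  11615 − 7672 = 3943 bp
Sorted largest to smallest: 3943, 2177, 2076, 1206, 856, 658, 407, 292 bp.

3943, 2177, 2076, 1206, 856, 658, 407, 292 bp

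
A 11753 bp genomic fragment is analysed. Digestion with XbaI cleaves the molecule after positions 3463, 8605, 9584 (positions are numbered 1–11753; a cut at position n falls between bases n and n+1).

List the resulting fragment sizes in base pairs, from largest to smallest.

Linear molecule, 3 cuts → 4 fragments:
  3463 − 0 = 3463 bp
  8605 − 3463 = 5142 bp
  9584 − 8605 = 979 bp
  11753 − 9584 = 2169 bp
Sorted largest to smallest: 5142, 3463, 2169, 979 bp.

5142, 3463, 2169, 979 bp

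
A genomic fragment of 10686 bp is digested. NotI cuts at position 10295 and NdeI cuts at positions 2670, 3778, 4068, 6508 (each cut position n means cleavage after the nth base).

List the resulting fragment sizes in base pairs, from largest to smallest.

3787, 2670, 2440, 1108, 391, 290 bp

Combined cut positions (sorted): 2670, 3778, 4068, 6508, 10295.
Linear molecule, 5 cuts → 6 fragments:
  2670 − 0 = 2670 bp
  3778 − 2670 = 1108 bp
  4068 − 3778 = 290 bp
  6508 − 4068 = 2440 bp
  10295 − 6508 = 3787 bp
  10686 − 10295 = 391 bp
Sorted largest to smallest: 3787, 2670, 2440, 1108, 391, 290 bp.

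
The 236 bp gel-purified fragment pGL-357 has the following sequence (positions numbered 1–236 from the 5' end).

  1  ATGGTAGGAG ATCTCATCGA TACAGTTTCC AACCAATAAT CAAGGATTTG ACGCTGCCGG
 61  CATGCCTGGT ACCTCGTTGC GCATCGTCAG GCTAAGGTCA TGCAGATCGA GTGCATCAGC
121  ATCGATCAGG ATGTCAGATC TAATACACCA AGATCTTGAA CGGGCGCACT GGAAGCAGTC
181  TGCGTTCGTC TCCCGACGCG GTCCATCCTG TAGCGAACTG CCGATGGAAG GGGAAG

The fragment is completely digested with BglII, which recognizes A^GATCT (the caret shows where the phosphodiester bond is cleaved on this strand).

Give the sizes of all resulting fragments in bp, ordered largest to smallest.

BglII sites (AGATCT) start at positions 9, 136, 151.
BglII cuts after the first base of each site, so after positions 9, 136, 151.
Linear molecule, 3 cuts → 4 fragments:
  1–9 → 9 bp
  10–136 → 127 bp
  137–151 → 15 bp
  152–236 → 85 bp
Sorted largest to smallest: 127, 85, 15, 9 bp.

127, 85, 15, 9 bp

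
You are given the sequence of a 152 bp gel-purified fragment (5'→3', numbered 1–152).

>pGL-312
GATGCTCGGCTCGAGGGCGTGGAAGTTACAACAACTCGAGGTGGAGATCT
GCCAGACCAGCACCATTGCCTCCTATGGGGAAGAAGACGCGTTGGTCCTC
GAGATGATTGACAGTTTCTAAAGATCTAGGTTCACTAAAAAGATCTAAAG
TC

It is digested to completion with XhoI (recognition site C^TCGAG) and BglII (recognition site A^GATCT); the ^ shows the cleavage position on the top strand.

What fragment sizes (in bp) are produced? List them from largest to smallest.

XhoI sites (CTCGAG) start at positions 10, 35, 98.
XhoI cuts after the first base of each site, so after positions 10, 35, 98.
BglII sites (AGATCT) start at positions 45, 122, 141.
BglII cuts after the first base of each site, so after positions 45, 122, 141.
Combined cut positions: 10, 35, 45, 98, 122, 141.
Linear molecule, 6 cuts → 7 fragments:
  1–10 → 10 bp
  11–35 → 25 bp
  36–45 → 10 bp
  46–98 → 53 bp
  99–122 → 24 bp
  123–141 → 19 bp
  142–152 → 11 bp
Sorted largest to smallest: 53, 25, 24, 19, 11, 10, 10 bp.

53, 25, 24, 19, 11, 10, 10 bp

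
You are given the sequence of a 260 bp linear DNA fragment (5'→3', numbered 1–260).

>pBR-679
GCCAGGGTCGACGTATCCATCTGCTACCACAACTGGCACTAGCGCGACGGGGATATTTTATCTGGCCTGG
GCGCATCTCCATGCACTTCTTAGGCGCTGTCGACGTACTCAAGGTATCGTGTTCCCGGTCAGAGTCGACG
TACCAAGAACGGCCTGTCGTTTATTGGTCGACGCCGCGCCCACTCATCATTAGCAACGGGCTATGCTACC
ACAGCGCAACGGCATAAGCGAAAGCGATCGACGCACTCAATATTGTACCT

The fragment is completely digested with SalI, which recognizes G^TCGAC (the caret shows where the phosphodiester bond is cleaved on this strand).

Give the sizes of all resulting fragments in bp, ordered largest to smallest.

SalI sites (GTCGAC) start at positions 7, 99, 134, 167.
SalI cuts after the first base of each site, so after positions 7, 99, 134, 167.
Linear molecule, 4 cuts → 5 fragments:
  1–7 → 7 bp
  8–99 → 92 bp
  100–134 → 35 bp
  135–167 → 33 bp
  168–260 → 93 bp
Sorted largest to smallest: 93, 92, 35, 33, 7 bp.

93, 92, 35, 33, 7 bp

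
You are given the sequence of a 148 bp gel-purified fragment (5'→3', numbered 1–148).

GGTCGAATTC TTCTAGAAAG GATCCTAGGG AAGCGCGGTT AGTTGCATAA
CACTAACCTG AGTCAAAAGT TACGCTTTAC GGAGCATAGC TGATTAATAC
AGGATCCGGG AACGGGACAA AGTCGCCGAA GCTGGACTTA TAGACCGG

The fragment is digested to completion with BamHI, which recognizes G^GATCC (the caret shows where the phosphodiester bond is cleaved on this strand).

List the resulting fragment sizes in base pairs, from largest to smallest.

BamHI sites (GGATCC) start at positions 20, 102.
BamHI cuts after the first base of each site, so after positions 20, 102.
Linear molecule, 2 cuts → 3 fragments:
  1–20 → 20 bp
  21–102 → 82 bp
  103–148 → 46 bp
Sorted largest to smallest: 82, 46, 20 bp.

82, 46, 20 bp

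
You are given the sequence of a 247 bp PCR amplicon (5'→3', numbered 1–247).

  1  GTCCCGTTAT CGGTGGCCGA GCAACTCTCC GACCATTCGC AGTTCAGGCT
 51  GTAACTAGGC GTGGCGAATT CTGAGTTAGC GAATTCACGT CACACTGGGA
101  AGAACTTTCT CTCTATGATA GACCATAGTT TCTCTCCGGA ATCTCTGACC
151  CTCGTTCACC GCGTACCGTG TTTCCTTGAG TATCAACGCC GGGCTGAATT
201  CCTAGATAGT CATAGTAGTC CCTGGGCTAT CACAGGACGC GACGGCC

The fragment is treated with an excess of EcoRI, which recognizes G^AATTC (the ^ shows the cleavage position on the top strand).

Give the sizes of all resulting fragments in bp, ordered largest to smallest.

EcoRI sites (GAATTC) start at positions 66, 81, 196.
EcoRI cuts after the first base of each site, so after positions 66, 81, 196.
Linear molecule, 3 cuts → 4 fragments:
  1–66 → 66 bp
  67–81 → 15 bp
  82–196 → 115 bp
  197–247 → 51 bp
Sorted largest to smallest: 115, 66, 51, 15 bp.

115, 66, 51, 15 bp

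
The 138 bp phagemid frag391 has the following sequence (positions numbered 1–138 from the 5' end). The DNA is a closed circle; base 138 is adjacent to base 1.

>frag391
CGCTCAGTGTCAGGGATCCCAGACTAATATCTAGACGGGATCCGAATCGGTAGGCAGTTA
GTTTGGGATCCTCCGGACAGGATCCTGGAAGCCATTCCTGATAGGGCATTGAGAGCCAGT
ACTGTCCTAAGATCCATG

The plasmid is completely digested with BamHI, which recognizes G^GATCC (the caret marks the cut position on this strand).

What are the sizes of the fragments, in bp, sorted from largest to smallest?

BamHI sites (GGATCC) start at positions 14, 38, 66, 80.
BamHI cuts after the first base of each site, so after positions 14, 38, 66, 80.
Circular molecule, 4 cuts → 4 fragments:
  15–38 → 24 bp
  39–66 → 28 bp
  67–80 → 14 bp
  81–138 then 1–14 → 58 + 14 = 72 bp
Sorted largest to smallest: 72, 28, 24, 14 bp.

72, 28, 24, 14 bp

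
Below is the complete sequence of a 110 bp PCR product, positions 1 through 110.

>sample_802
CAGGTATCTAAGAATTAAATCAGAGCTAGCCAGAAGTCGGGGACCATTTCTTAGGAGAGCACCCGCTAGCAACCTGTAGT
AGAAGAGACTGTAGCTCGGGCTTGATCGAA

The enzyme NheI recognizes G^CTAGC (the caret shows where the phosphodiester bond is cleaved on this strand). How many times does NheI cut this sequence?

2

GCTAGC occurs starting at positions 25, 65.
NheI cuts at 2 sites.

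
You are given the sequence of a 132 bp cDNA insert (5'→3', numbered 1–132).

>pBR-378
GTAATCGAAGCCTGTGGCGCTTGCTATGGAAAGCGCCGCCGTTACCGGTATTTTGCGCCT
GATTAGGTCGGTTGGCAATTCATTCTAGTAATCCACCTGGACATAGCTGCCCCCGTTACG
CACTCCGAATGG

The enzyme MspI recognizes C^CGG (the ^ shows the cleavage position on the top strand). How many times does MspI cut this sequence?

CCGG occurs starting at position 45.
MspI cuts at 1 site.

1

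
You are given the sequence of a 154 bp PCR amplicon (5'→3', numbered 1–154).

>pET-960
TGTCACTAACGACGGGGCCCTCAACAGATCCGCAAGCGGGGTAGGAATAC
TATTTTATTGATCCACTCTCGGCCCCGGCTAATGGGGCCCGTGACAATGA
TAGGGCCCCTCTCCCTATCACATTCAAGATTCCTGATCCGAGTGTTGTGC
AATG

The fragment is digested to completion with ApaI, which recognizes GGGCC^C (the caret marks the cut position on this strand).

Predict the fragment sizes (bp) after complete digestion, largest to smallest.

ApaI sites (GGGCCC) start at positions 15, 85, 103.
ApaI cuts after base 5 of each site (before the last base), so after positions 19, 89, 107.
Linear molecule, 3 cuts → 4 fragments:
  1–19 → 19 bp
  20–89 → 70 bp
  90–107 → 18 bp
  108–154 → 47 bp
Sorted largest to smallest: 70, 47, 19, 18 bp.

70, 47, 19, 18 bp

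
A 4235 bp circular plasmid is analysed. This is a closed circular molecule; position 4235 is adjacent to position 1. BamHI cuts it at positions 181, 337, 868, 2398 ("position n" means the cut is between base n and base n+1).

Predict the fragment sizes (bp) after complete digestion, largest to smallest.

2018, 1530, 531, 156 bp

Circular molecule, 4 cuts → 4 fragments:
  337 − 181 = 156 bp
  868 − 337 = 531 bp
  2398 − 868 = 1530 bp
  wrap: 4235 − 2398 + 181 = 2018 bp
Sorted largest to smallest: 2018, 1530, 531, 156 bp.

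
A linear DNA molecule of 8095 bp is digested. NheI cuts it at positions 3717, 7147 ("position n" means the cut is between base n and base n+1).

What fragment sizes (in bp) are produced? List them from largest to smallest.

3717, 3430, 948 bp

Linear molecule, 2 cuts → 3 fragments:
  3717 − 0 = 3717 bp
  7147 − 3717 = 3430 bp
  8095 − 7147 = 948 bp
Sorted largest to smallest: 3717, 3430, 948 bp.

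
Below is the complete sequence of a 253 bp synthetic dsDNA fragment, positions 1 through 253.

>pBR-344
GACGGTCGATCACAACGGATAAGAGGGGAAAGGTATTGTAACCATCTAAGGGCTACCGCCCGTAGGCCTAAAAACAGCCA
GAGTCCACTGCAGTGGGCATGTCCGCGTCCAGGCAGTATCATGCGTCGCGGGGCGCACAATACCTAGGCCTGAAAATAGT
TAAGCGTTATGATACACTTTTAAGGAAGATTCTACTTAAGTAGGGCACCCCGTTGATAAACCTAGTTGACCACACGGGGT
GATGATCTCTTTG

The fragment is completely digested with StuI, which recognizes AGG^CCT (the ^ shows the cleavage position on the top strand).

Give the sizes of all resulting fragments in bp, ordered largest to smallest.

105, 82, 66 bp

StuI sites (AGGCCT) start at positions 64, 146.
StuI cuts after base 3 of each site, so after positions 66, 148.
Linear molecule, 2 cuts → 3 fragments:
  1–66 → 66 bp
  67–148 → 82 bp
  149–253 → 105 bp
Sorted largest to smallest: 105, 82, 66 bp.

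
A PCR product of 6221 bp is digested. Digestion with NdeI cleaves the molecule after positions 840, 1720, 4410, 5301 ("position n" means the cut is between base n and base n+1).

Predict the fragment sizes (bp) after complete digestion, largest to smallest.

Linear molecule, 4 cuts → 5 fragments:
  840 − 0 = 840 bp
  1720 − 840 = 880 bp
  4410 − 1720 = 2690 bp
  5301 − 4410 = 891 bp
  6221 − 5301 = 920 bp
Sorted largest to smallest: 2690, 920, 891, 880, 840 bp.

2690, 920, 891, 880, 840 bp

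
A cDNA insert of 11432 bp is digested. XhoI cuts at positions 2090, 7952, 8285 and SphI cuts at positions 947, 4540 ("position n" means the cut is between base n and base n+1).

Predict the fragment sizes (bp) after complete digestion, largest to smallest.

Combined cut positions (sorted): 947, 2090, 4540, 7952, 8285.
Linear molecule, 5 cuts → 6 fragments:
  947 − 0 = 947 bp
  2090 − 947 = 1143 bp
  4540 − 2090 = 2450 bp
  7952 − 4540 = 3412 bp
  8285 − 7952 = 333 bp
  11432 − 8285 = 3147 bp
Sorted largest to smallest: 3412, 3147, 2450, 1143, 947, 333 bp.

3412, 3147, 2450, 1143, 947, 333 bp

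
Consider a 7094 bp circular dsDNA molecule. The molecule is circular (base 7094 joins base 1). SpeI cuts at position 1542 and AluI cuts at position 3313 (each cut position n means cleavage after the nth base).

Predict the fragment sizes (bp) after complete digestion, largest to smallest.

5323, 1771 bp

Combined cut positions (sorted): 1542, 3313.
Circular molecule, 2 cuts → 2 fragments:
  3313 − 1542 = 1771 bp
  wrap: 7094 − 3313 + 1542 = 5323 bp
Sorted largest to smallest: 5323, 1771 bp.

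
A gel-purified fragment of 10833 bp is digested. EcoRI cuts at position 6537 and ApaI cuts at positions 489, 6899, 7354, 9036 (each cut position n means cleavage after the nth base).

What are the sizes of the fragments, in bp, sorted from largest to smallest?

Combined cut positions (sorted): 489, 6537, 6899, 7354, 9036.
Linear molecule, 5 cuts → 6 fragments:
  489 − 0 = 489 bp
  6537 − 489 = 6048 bp
  6899 − 6537 = 362 bp
  7354 − 6899 = 455 bp
  9036 − 7354 = 1682 bp
  10833 − 9036 = 1797 bp
Sorted largest to smallest: 6048, 1797, 1682, 489, 455, 362 bp.

6048, 1797, 1682, 489, 455, 362 bp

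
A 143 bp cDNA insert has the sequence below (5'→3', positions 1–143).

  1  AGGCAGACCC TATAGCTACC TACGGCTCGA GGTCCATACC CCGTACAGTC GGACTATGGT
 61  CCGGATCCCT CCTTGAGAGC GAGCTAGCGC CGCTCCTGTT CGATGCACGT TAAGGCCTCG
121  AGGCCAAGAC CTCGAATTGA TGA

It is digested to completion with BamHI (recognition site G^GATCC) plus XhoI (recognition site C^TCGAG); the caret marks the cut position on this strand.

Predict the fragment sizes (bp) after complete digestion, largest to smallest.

54, 37, 26, 26 bp

The BamHI site (GGATCC) starts at position 63.
BamHI cuts after the first base of each site, so after position 63.
XhoI sites (CTCGAG) start at positions 26, 117.
XhoI cuts after the first base of each site, so after positions 26, 117.
Combined cut positions: 26, 63, 117.
Linear molecule, 3 cuts → 4 fragments:
  1–26 → 26 bp
  27–63 → 37 bp
  64–117 → 54 bp
  118–143 → 26 bp
Sorted largest to smallest: 54, 37, 26, 26 bp.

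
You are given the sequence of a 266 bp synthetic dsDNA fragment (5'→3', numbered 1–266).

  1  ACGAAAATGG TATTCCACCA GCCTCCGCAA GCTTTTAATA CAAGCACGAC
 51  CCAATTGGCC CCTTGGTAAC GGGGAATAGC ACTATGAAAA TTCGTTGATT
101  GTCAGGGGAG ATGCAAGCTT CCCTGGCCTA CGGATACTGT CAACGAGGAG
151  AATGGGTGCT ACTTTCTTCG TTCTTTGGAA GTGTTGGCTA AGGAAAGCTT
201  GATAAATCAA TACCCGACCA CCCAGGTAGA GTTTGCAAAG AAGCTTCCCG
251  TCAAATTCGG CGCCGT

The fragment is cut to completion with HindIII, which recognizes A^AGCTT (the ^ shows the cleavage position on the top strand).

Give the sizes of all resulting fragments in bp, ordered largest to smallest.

HindIII sites (AAGCTT) start at positions 29, 115, 195, 241.
HindIII cuts after the first base of each site, so after positions 29, 115, 195, 241.
Linear molecule, 4 cuts → 5 fragments:
  1–29 → 29 bp
  30–115 → 86 bp
  116–195 → 80 bp
  196–241 → 46 bp
  242–266 → 25 bp
Sorted largest to smallest: 86, 80, 46, 29, 25 bp.

86, 80, 46, 29, 25 bp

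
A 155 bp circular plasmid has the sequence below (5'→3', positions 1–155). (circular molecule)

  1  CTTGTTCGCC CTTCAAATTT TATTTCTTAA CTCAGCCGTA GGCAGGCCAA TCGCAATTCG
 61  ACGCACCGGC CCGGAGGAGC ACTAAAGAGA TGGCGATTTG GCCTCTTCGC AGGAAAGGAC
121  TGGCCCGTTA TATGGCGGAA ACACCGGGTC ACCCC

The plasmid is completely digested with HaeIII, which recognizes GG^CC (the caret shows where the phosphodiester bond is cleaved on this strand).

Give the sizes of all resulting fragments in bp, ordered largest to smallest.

HaeIII sites (GGCC) start at positions 45, 68, 100, 122.
HaeIII cuts after base 2 of each site, so after positions 46, 69, 101, 123.
Circular molecule, 4 cuts → 4 fragments:
  47–69 → 23 bp
  70–101 → 32 bp
  102–123 → 22 bp
  124–155 then 1–46 → 32 + 46 = 78 bp
Sorted largest to smallest: 78, 32, 23, 22 bp.

78, 32, 23, 22 bp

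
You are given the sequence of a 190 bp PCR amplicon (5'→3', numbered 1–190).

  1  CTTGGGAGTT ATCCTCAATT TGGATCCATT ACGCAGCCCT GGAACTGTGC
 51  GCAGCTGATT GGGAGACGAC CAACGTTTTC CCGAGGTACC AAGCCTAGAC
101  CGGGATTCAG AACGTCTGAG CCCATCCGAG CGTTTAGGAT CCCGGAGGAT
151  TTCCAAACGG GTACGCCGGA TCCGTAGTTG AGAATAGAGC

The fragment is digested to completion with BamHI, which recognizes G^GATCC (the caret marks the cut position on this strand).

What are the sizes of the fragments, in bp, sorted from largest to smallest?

BamHI sites (GGATCC) start at positions 22, 137, 168.
BamHI cuts after the first base of each site, so after positions 22, 137, 168.
Linear molecule, 3 cuts → 4 fragments:
  1–22 → 22 bp
  23–137 → 115 bp
  138–168 → 31 bp
  169–190 → 22 bp
Sorted largest to smallest: 115, 31, 22, 22 bp.

115, 31, 22, 22 bp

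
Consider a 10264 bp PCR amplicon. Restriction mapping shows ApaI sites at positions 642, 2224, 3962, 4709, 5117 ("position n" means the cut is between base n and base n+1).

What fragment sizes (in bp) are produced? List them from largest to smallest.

5147, 1738, 1582, 747, 642, 408 bp

Linear molecule, 5 cuts → 6 fragments:
  642 − 0 = 642 bp
  2224 − 642 = 1582 bp
  3962 − 2224 = 1738 bp
  4709 − 3962 = 747 bp
  5117 − 4709 = 408 bp
  10264 − 5117 = 5147 bp
Sorted largest to smallest: 5147, 1738, 1582, 747, 642, 408 bp.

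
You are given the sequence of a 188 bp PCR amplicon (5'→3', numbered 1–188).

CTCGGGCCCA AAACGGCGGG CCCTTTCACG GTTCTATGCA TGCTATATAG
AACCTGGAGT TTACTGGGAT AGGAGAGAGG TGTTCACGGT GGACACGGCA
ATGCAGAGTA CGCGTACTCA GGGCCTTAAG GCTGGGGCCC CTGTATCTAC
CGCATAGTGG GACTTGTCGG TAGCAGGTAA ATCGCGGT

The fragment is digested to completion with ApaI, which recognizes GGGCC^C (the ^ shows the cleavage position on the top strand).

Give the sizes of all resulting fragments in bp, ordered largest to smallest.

ApaI sites (GGGCCC) start at positions 4, 18, 135.
ApaI cuts after base 5 of each site (before the last base), so after positions 8, 22, 139.
Linear molecule, 3 cuts → 4 fragments:
  1–8 → 8 bp
  9–22 → 14 bp
  23–139 → 117 bp
  140–188 → 49 bp
Sorted largest to smallest: 117, 49, 14, 8 bp.

117, 49, 14, 8 bp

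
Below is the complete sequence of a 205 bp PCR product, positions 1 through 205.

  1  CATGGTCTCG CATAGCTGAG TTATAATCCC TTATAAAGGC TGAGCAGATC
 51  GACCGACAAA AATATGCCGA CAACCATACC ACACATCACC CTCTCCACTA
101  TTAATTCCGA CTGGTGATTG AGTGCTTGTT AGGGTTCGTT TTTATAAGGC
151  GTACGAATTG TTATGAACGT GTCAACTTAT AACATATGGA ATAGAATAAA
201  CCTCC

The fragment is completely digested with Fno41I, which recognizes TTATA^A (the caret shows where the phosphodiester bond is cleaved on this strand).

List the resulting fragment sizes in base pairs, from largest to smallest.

111, 35, 25, 24, 10 bp

Fno41I sites (TTATAA) start at positions 21, 31, 142, 177.
Fno41I cuts after base 5 of each site (before the last base), so after positions 25, 35, 146, 181.
Linear molecule, 4 cuts → 5 fragments:
  1–25 → 25 bp
  26–35 → 10 bp
  36–146 → 111 bp
  147–181 → 35 bp
  182–205 → 24 bp
Sorted largest to smallest: 111, 35, 25, 24, 10 bp.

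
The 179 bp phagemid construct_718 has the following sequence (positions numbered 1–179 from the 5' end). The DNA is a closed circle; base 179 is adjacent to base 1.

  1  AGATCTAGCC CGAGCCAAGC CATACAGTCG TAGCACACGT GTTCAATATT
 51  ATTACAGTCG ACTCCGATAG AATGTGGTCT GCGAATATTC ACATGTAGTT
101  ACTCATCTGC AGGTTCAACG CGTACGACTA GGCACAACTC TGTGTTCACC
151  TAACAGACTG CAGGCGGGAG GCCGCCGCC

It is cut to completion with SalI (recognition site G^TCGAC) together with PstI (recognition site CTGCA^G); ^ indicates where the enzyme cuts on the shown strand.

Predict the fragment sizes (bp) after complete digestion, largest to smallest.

74, 54, 51 bp

The SalI site (GTCGAC) starts at position 57.
SalI cuts after the first base of each site, so after position 57.
PstI sites (CTGCAG) start at positions 107, 158.
PstI cuts after base 5 of each site (before the last base), so after positions 111, 162.
Combined cut positions: 57, 111, 162.
Circular molecule, 3 cuts → 3 fragments:
  58–111 → 54 bp
  112–162 → 51 bp
  163–179 then 1–57 → 17 + 57 = 74 bp
Sorted largest to smallest: 74, 54, 51 bp.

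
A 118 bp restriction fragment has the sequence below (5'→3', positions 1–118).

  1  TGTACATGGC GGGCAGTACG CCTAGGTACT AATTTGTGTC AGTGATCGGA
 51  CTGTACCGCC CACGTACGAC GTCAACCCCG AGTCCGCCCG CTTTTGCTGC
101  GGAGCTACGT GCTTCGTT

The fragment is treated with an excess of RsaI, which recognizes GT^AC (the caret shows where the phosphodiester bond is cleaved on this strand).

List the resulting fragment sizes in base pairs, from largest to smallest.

RsaI sites (GTAC) start at positions 2, 16, 26, 53, 64.
RsaI cuts after base 2 of each site, so after positions 3, 17, 27, 54, 65.
Linear molecule, 5 cuts → 6 fragments:
  1–3 → 3 bp
  4–17 → 14 bp
  18–27 → 10 bp
  28–54 → 27 bp
  55–65 → 11 bp
  66–118 → 53 bp
Sorted largest to smallest: 53, 27, 14, 11, 10, 3 bp.

53, 27, 14, 11, 10, 3 bp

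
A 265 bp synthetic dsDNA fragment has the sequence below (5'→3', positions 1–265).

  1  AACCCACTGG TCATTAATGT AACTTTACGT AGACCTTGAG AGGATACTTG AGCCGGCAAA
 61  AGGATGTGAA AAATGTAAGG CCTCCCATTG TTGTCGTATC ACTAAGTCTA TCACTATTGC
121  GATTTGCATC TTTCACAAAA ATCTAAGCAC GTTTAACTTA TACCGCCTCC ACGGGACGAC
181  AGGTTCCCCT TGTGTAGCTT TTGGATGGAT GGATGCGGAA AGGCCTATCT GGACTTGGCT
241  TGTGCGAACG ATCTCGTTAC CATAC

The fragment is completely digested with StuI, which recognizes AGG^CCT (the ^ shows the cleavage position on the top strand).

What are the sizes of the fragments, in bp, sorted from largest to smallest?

StuI sites (AGGCCT) start at positions 78, 221.
StuI cuts after base 3 of each site, so after positions 80, 223.
Linear molecule, 2 cuts → 3 fragments:
  1–80 → 80 bp
  81–223 → 143 bp
  224–265 → 42 bp
Sorted largest to smallest: 143, 80, 42 bp.

143, 80, 42 bp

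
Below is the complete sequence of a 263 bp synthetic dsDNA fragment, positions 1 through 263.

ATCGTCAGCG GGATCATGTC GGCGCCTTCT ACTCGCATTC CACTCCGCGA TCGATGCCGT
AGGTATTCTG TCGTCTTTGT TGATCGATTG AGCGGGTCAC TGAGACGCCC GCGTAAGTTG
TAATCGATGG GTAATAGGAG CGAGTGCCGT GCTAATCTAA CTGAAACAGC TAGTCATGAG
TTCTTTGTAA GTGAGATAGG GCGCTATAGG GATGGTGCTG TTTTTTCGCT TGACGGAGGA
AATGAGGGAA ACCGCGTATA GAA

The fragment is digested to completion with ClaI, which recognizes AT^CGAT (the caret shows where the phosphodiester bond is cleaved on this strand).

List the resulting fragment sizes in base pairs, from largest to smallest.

139, 51, 40, 33 bp

ClaI sites (ATCGAT) start at positions 50, 83, 123.
ClaI cuts after base 2 of each site, so after positions 51, 84, 124.
Linear molecule, 3 cuts → 4 fragments:
  1–51 → 51 bp
  52–84 → 33 bp
  85–124 → 40 bp
  125–263 → 139 bp
Sorted largest to smallest: 139, 51, 40, 33 bp.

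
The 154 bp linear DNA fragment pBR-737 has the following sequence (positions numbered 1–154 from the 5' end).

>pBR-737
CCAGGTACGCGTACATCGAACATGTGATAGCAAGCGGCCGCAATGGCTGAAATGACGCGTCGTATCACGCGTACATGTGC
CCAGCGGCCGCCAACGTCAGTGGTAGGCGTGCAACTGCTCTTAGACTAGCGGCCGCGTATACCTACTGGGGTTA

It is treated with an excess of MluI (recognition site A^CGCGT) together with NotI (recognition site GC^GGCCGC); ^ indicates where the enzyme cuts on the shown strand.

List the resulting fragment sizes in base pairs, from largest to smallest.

MluI sites (ACGCGT) start at positions 7, 55, 67.
MluI cuts after the first base of each site, so after positions 7, 55, 67.
NotI sites (GCGGCCGC) start at positions 34, 84, 129.
NotI cuts after base 2 of each site, so after positions 35, 85, 130.
Combined cut positions: 7, 35, 55, 67, 85, 130.
Linear molecule, 6 cuts → 7 fragments:
  1–7 → 7 bp
  8–35 → 28 bp
  36–55 → 20 bp
  56–67 → 12 bp
  68–85 → 18 bp
  86–130 → 45 bp
  131–154 → 24 bp
Sorted largest to smallest: 45, 28, 24, 20, 18, 12, 7 bp.

45, 28, 24, 20, 18, 12, 7 bp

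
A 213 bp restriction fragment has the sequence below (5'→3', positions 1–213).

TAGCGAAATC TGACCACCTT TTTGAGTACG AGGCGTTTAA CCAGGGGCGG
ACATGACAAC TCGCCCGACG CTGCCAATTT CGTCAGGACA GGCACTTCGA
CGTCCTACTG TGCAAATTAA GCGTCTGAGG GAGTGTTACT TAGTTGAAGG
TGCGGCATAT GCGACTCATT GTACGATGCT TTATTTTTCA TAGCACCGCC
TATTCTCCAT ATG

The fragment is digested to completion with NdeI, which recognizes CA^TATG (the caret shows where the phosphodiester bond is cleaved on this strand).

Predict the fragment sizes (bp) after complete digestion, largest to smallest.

157, 52, 4 bp

NdeI sites (CATATG) start at positions 156, 208.
NdeI cuts after base 2 of each site, so after positions 157, 209.
Linear molecule, 2 cuts → 3 fragments:
  1–157 → 157 bp
  158–209 → 52 bp
  210–213 → 4 bp
Sorted largest to smallest: 157, 52, 4 bp.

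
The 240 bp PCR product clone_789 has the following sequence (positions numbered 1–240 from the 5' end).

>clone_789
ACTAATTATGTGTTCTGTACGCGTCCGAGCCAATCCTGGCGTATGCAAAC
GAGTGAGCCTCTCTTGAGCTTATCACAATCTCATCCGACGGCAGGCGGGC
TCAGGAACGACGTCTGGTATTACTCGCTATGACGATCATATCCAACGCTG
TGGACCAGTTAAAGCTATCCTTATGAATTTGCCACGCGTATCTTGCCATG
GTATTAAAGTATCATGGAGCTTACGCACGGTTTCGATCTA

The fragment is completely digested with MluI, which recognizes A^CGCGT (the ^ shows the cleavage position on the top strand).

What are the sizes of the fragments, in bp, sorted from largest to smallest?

165, 56, 19 bp

MluI sites (ACGCGT) start at positions 19, 184.
MluI cuts after the first base of each site, so after positions 19, 184.
Linear molecule, 2 cuts → 3 fragments:
  1–19 → 19 bp
  20–184 → 165 bp
  185–240 → 56 bp
Sorted largest to smallest: 165, 56, 19 bp.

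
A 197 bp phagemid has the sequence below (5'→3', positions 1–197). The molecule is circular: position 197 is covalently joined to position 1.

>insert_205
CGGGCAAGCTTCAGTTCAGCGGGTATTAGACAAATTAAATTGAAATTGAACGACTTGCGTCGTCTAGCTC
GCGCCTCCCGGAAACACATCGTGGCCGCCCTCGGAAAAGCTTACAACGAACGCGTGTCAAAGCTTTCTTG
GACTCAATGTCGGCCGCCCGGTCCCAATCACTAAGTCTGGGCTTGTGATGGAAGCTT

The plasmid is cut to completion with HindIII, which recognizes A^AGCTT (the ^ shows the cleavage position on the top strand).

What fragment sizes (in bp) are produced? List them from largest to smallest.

101, 62, 23, 11 bp

HindIII sites (AAGCTT) start at positions 6, 107, 130, 192.
HindIII cuts after the first base of each site, so after positions 6, 107, 130, 192.
Circular molecule, 4 cuts → 4 fragments:
  7–107 → 101 bp
  108–130 → 23 bp
  131–192 → 62 bp
  193–197 then 1–6 → 5 + 6 = 11 bp
Sorted largest to smallest: 101, 62, 23, 11 bp.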